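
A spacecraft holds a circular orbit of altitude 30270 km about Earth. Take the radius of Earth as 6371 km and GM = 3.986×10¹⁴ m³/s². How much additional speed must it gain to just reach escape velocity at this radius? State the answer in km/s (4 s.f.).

Δv ≈ 1.366 km/s

r = 6371 + 30270 = 36641 km = 3.6641×10⁷ m.
Circular speed v_c = √(μ/r) = 3298 m/s.
Escape speed v_esc = √(2μ/r) = √2 × v_c = 4664 m/s.
Δv = v_esc − v_c = 1366 m/s = 1.366 km/s.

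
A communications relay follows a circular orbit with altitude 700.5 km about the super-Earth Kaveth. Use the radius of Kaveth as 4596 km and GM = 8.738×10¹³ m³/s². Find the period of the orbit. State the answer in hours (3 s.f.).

r = 4596 + 700.5 = 5296.5 km = 5.2965×10⁶ m.
Kepler's third law: T = 2π√(r³/μ) = 2π√((5.296×10⁶)³ / 8.738×10¹³).
r³/μ = 1.700×10⁶ s², so T = 2π × 1.304×10³ = 8.193×10³ s.
Converting: 8.193×10³ s ÷ 3600 = 2.276 hours.

T ≈ 2.28 hours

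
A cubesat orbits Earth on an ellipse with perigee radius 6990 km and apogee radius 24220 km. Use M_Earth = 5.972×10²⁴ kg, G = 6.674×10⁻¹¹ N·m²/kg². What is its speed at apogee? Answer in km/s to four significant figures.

v ≈ 2.715 km/s

μ = GM = 6.674×10⁻¹¹ × 5.972×10²⁴ = 3.986×10¹⁴ m³/s².
Semi-major axis a = (r_p + r_a)/2 = 15605 km = 1.560×10⁷ m.
Vis-viva: v² = μ(2/r − 1/a) = 3.986×10¹⁴ × (8.258×10⁻⁸ − 6.408×10⁻⁸) = 7.371×10⁶ m²/s².
v = 2715 m/s = 2.715 km/s.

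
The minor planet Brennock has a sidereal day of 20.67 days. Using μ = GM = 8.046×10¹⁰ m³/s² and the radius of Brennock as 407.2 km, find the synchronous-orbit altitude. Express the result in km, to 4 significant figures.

h_sync ≈ 18260 km

T = 20.67 days = 1.786×10⁶ s.
A synchronous orbit has period T, so by Kepler's third law a = (μT²/4π²)^(1/3).
μT²/4π² = 8.046×10¹⁰ × (1.786×10⁶)² / 39.48 = 6.500×10²¹ m³.
a = 1.866×10⁷ m = 18663 km.
Altitude h = a − R = 18663 − 407.2 = 18256 km.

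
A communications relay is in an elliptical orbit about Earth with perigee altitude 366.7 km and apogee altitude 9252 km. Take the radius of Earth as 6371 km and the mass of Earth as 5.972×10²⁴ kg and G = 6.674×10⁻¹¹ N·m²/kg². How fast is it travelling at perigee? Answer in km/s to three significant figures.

μ = GM = 6.674×10⁻¹¹ × 5.972×10²⁴ = 3.986×10¹⁴ m³/s².
r_p = 6371 + 366.7 = 6737.7 km = 6.7377×10⁶ m.
r_a = 6371 + 9252 = 15623 km = 1.5623×10⁷ m.
Semi-major axis a = (r_p + r_a)/2 = 11180 km = 1.118×10⁷ m.
Vis-viva: v² = μ(2/r − 1/a) = 3.986×10¹⁴ × (2.968×10⁻⁷ − 8.944×10⁻⁸) = 8.266×10⁷ m²/s².
v = 9092 m/s = 9.092 km/s.

v ≈ 9.09 km/s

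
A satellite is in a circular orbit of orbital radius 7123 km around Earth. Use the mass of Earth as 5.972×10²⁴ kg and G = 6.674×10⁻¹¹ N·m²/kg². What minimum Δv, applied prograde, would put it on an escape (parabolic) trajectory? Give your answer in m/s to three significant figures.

μ = GM = 6.674×10⁻¹¹ × 5.972×10²⁴ = 3.986×10¹⁴ m³/s².
r = 7123 km = 7.123×10⁶ m.
Circular speed v_c = √(μ/r) = 7480 m/s.
Escape speed v_esc = √(2μ/r) = √2 × v_c = 10580 m/s.
Δv = v_esc − v_c = 3098 m/s.

Δv ≈ 3100 m/s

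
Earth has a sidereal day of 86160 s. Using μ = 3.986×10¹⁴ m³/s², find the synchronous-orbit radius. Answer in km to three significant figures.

A synchronous orbit has period T, so by Kepler's third law a = (μT²/4π²)^(1/3).
μT²/4π² = 3.986×10¹⁴ × (8.616×10⁴)² / 39.48 = 7.495×10²² m³.
a = 4.216×10⁷ m = 42163 km.

r_sync ≈ 42200 km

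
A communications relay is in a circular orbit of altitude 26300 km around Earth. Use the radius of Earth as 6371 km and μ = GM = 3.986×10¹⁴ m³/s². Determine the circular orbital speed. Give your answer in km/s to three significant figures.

r = 6371 + 26300 = 32671 km = 3.2671×10⁷ m.
For a circular orbit v = √(μ/r) = √(3.986×10¹⁴ / 3.267×10⁷) = √(1.220×10⁷) = 3493 m/s.
That is 3.493 km/s.

v ≈ 3.49 km/s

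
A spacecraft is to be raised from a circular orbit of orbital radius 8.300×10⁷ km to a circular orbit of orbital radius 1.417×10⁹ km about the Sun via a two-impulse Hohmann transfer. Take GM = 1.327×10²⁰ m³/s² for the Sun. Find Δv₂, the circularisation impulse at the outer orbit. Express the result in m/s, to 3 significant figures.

r₁ = 8.300×10⁷ km = 8.300×10¹⁰ m.
r₂ = 1.417×10⁹ km = 1.417×10¹² m.
Transfer ellipse a_t = (r₁ + r₂)/2 = 7.500×10¹¹ m.
At r₁: circular v_c1 = √(μ/r₁) = 39980 m/s; transfer-perihelion v_p = √[μ(2/r₁ − 1/a_t)] = 54960 m/s.
At r₂: circular v_c2 = √(μ/r₂) = 9677 m/s; transfer-aphelion v_a = √[μ(2/r₂ − 1/a_t)] = 3219 m/s.
Δv₂ = v_c2 − v_a = 6458 m/s.

Δv ≈ 6460 m/s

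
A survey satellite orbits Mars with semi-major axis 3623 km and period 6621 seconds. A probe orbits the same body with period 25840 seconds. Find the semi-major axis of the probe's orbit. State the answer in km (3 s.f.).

a₂ ≈ 8980 km

Kepler's third law: a³ ∝ T², so a₂ = a₁ (T₂/T₁)^(2/3).
T₂/T₁ = 3.903, (T₂/T₁)^(2/3) = 2.479.
a₂ = 3623 × 2.479 = 8981 km.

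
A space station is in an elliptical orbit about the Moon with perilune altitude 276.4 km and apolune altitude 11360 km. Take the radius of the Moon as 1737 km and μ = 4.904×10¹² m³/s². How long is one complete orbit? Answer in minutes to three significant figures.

T ≈ 982 minutes

r_p = 1737 + 276.4 = 2013.4 km = 2.0134×10⁶ m.
r_a = 1737 + 11360 = 13097 km = 1.3097×10⁷ m.
Semi-major axis a = (r_p + r_a)/2 = (2013.4 + 13097)/2 = 7555.2 km = 7.555×10⁶ m.
By Kepler's third law T = 2π√(a³/μ) = 2π × 9.378×10³ = 5.892×10⁴ s.
= 982.0 minutes.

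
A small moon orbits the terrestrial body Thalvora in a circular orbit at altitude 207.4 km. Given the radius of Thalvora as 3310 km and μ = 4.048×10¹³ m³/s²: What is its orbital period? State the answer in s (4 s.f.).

r = 3310 + 207.4 = 3517.4 km = 3.5174×10⁶ m.
Kepler's third law: T = 2π√(r³/μ) = 2π√((3.517×10⁶)³ / 4.048×10¹³).
r³/μ = 1.075×10⁶ s², so T = 2π × 1.037×10³ = 6.515×10³ s.

T ≈ 6515 s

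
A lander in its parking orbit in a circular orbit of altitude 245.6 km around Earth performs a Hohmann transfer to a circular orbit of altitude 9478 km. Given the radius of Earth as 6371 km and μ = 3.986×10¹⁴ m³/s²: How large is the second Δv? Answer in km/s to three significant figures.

r₁ = 6371 + 245.6 = 6616.6 km = 6.6166×10⁶ m.
r₂ = 6371 + 9478 = 15849 km = 1.5849×10⁷ m.
Transfer ellipse a_t = (r₁ + r₂)/2 = 1.123×10⁷ m.
At r₁: circular v_c1 = √(μ/r₁) = 7762 m/s; transfer-perigee v_p = √[μ(2/r₁ − 1/a_t)] = 9220 m/s.
At r₂: circular v_c2 = √(μ/r₂) = 5015 m/s; transfer-apogee v_a = √[μ(2/r₂ − 1/a_t)] = 3849 m/s.
Δv₂ = v_c2 − v_a = 1166 m/s.
= 1.166 km/s.

Δv ≈ 1.17 km/s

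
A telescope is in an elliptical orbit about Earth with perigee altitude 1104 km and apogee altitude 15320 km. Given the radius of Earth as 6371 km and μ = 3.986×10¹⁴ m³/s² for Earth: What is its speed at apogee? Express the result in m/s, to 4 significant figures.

v ≈ 3069 m/s

r_p = 6371 + 1104 = 7475.0 km = 7.4750×10⁶ m.
r_a = 6371 + 15320 = 21691 km = 2.1691×10⁷ m.
Semi-major axis a = (r_p + r_a)/2 = 14583 km = 1.458×10⁷ m.
Vis-viva: v² = μ(2/r − 1/a) = 3.986×10¹⁴ × (9.220×10⁻⁸ − 6.857×10⁻⁸) = 9.419×10⁶ m²/s².
v = 3069 m/s.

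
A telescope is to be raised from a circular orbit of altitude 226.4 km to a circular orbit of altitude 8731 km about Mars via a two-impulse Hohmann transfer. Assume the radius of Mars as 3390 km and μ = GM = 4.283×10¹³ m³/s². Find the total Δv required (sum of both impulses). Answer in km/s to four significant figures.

Δv_total ≈ 1.435 km/s

r₁ = 3390 + 226.4 = 3616.4 km = 3.6164×10⁶ m.
r₂ = 3390 + 8731 = 12121 km = 1.2121×10⁷ m.
Transfer ellipse a_t = (r₁ + r₂)/2 = 7.869×10⁶ m.
At r₁: circular v_c1 = √(μ/r₁) = 3441 m/s; transfer-periapsis v_p = √[μ(2/r₁ − 1/a_t)] = 4271 m/s.
Δv₁ = v_p − v_c1 = 829.8 m/s.
At r₂: circular v_c2 = √(μ/r₂) = 1880 m/s; transfer-apoapsis v_a = √[μ(2/r₂ − 1/a_t)] = 1274 m/s.
Δv₂ = v_c2 − v_a = 605.4 m/s.
Total Δv = Δv₁ + Δv₂ = 1435 m/s = 1.435 km/s.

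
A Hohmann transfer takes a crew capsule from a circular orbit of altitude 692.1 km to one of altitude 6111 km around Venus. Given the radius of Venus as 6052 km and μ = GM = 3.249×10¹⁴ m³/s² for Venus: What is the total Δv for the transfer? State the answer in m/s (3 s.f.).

Δv_total ≈ 1740 m/s

r₁ = 6052 + 692.1 = 6744.1 km = 6.7441×10⁶ m.
r₂ = 6052 + 6111 = 12163 km = 1.2163×10⁷ m.
Transfer ellipse a_t = (r₁ + r₂)/2 = 9.454×10⁶ m.
At r₁: circular v_c1 = √(μ/r₁) = 6941 m/s; transfer-periapsis v_p = √[μ(2/r₁ − 1/a_t)] = 7873 m/s.
Δv₁ = v_p − v_c1 = 932.1 m/s.
At r₂: circular v_c2 = √(μ/r₂) = 5168 m/s; transfer-apoapsis v_a = √[μ(2/r₂ − 1/a_t)] = 4365 m/s.
Δv₂ = v_c2 − v_a = 803.0 m/s.
Total Δv = Δv₁ + Δv₂ = 1735 m/s.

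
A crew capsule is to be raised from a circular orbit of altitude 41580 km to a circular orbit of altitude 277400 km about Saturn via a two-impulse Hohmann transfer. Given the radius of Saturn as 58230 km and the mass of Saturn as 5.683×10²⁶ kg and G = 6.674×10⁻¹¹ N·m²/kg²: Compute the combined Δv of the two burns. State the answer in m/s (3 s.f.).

μ = GM = 6.674×10⁻¹¹ × 5.683×10²⁶ = 3.793×10¹⁶ m³/s².
r₁ = 58230 + 41580 = 99810 km = 9.9810×10⁷ m.
r₂ = 58230 + 277400 = 335630 km = 3.3563×10⁸ m.
Transfer ellipse a_t = (r₁ + r₂)/2 = 2.177×10⁸ m.
At r₁: circular v_c1 = √(μ/r₁) = 19490 m/s; transfer-perikrone v_p = √[μ(2/r₁ − 1/a_t)] = 24200 m/s.
Δv₁ = v_p − v_c1 = 4710 m/s.
At r₂: circular v_c2 = √(μ/r₂) = 10630 m/s; transfer-apokrone v_a = √[μ(2/r₂ − 1/a_t)] = 7198 m/s.
Δv₂ = v_c2 − v_a = 3433 m/s.
Total Δv = Δv₁ + Δv₂ = 8142 m/s.

Δv_total ≈ 8140 m/s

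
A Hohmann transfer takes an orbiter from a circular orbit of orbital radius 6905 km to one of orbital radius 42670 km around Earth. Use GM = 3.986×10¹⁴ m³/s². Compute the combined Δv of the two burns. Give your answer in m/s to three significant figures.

Δv_total ≈ 3810 m/s

r₁ = 6905 km = 6.905×10⁶ m.
r₂ = 42670 km = 4.267×10⁷ m.
Transfer ellipse a_t = (r₁ + r₂)/2 = 2.479×10⁷ m.
At r₁: circular v_c1 = √(μ/r₁) = 7598 m/s; transfer-perigee v_p = √[μ(2/r₁ − 1/a_t)] = 9969 m/s.
Δv₁ = v_p − v_c1 = 2371 m/s.
At r₂: circular v_c2 = √(μ/r₂) = 3056 m/s; transfer-apogee v_a = √[μ(2/r₂ − 1/a_t)] = 1613 m/s.
Δv₂ = v_c2 − v_a = 1443 m/s.
Total Δv = Δv₁ + Δv₂ = 3814 m/s.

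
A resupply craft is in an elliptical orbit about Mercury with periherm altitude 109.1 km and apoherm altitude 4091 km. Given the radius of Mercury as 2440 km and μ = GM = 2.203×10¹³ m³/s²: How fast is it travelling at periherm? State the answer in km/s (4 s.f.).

r_p = 2440 + 109.1 = 2549.1 km = 2.5491×10⁶ m.
r_a = 2440 + 4091 = 6531.0 km = 6.5310×10⁶ m.
Semi-major axis a = (r_p + r_a)/2 = 4540.1 km = 4.540×10⁶ m.
Vis-viva: v² = μ(2/r − 1/a) = 2.203×10¹³ × (7.846×10⁻⁷ − 2.203×10⁻⁷) = 1.243×10⁷ m²/s².
v = 3526 m/s = 3.526 km/s.

v ≈ 3.526 km/s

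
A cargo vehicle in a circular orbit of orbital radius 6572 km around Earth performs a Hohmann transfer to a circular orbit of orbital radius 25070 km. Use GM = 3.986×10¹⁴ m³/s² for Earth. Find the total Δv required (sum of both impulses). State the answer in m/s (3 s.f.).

r₁ = 6572 km = 6.572×10⁶ m.
r₂ = 25070 km = 2.507×10⁷ m.
Transfer ellipse a_t = (r₁ + r₂)/2 = 1.582×10⁷ m.
At r₁: circular v_c1 = √(μ/r₁) = 7788 m/s; transfer-perigee v_p = √[μ(2/r₁ − 1/a_t)] = 9803 m/s.
Δv₁ = v_p − v_c1 = 2016 m/s.
At r₂: circular v_c2 = √(μ/r₂) = 3987 m/s; transfer-apogee v_a = √[μ(2/r₂ − 1/a_t)] = 2570 m/s.
Δv₂ = v_c2 − v_a = 1417 m/s.
Total Δv = Δv₁ + Δv₂ = 3433 m/s.

Δv_total ≈ 3430 m/s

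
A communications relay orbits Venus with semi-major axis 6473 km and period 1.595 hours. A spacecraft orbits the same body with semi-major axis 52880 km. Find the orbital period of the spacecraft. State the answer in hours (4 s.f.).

T₂ ≈ 37.24 hours

Kepler's third law: T² ∝ a³, so T₂ = T₁ (a₂/a₁)^(3/2).
a₂/a₁ = 8.169, (a₂/a₁)^(3/2) = 23.35.
T₂ = 1.595 × 23.35 = 37.24 hours.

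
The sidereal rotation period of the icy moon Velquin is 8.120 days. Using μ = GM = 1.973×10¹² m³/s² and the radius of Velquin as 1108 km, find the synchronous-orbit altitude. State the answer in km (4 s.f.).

T = 8.120 days = 7.016×10⁵ s.
A synchronous orbit has period T, so by Kepler's third law a = (μT²/4π²)^(1/3).
μT²/4π² = 1.973×10¹² × (7.016×10⁵)² / 39.48 = 2.460×10²² m³.
a = 2.908×10⁷ m = 29083 km.
Altitude h = a − R = 29083 − 1108 = 27975 km.

h_sync ≈ 27970 km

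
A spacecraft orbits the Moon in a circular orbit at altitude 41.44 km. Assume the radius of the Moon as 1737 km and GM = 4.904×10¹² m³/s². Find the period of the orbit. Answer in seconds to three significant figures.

T ≈ 6730 seconds

r = 1737 + 41.44 = 1778.4 km = 1.7784×10⁶ m.
Kepler's third law: T = 2π√(r³/μ) = 2π√((1.778×10⁶)³ / 4.904×10¹²).
r³/μ = 1.147×10⁶ s², so T = 2π × 1.071×10³ = 6.729×10³ s.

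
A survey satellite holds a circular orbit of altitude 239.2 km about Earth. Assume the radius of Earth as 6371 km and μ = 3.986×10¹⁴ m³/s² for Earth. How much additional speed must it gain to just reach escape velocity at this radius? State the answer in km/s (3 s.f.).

Δv ≈ 3.22 km/s

r = 6371 + 239.2 = 6610.2 km = 6.6102×10⁶ m.
Circular speed v_c = √(μ/r) = 7765 m/s.
Escape speed v_esc = √(2μ/r) = √2 × v_c = 10980 m/s.
Δv = v_esc − v_c = 3217 m/s = 3.217 km/s.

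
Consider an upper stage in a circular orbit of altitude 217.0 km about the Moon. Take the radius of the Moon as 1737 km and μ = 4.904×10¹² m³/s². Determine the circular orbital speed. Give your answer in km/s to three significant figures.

v ≈ 1.58 km/s

r = 1737 + 217.0 = 1954.0 km = 1.9540×10⁶ m.
For a circular orbit v = √(μ/r) = √(4.904×10¹² / 1.954×10⁶) = √(2.510×10⁶) = 1584 m/s.
That is 1.584 km/s.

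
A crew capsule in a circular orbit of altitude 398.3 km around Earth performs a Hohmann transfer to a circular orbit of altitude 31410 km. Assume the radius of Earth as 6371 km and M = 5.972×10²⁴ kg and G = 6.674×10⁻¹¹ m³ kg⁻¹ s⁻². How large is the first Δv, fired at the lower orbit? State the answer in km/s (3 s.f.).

μ = GM = 6.674×10⁻¹¹ × 5.972×10²⁴ = 3.986×10¹⁴ m³/s².
r₁ = 6371 + 398.3 = 6769.3 km = 6.7693×10⁶ m.
r₂ = 6371 + 31410 = 37781 km = 3.7781×10⁷ m.
Transfer ellipse a_t = (r₁ + r₂)/2 = 2.228×10⁷ m.
At r₁: circular v_c1 = √(μ/r₁) = 7673 m/s; transfer-perigee v_p = √[μ(2/r₁ − 1/a_t)] = 9993 m/s.
Δv₁ = v_p − v_c1 = 2320 m/s.
= 2.320 km/s.

Δv ≈ 2.32 km/s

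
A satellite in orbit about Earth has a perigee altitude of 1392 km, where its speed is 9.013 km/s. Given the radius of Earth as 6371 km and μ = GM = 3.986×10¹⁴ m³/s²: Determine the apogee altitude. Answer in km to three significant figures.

r_p = 6371 + 1392 = 7763.0 km = 7.763×10⁶ m.
Specific energy ε = v²/2 − μ/r = -1.073×10⁷ J/kg, so a = −μ/(2ε) = 1.858×10⁷ m.
The apsides satisfy r_p + r_a = 2a, so the apogee radius is 2a − r_p = 2.939×10⁷ m = 29388 km.
Apogee altitude = 29388 − 6371 = 23017 km.

apogee altitude ≈ 23000 km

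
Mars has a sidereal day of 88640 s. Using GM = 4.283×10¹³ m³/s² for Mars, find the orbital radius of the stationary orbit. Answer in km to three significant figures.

r_sync ≈ 20400 km

A synchronous orbit has period T, so by Kepler's third law a = (μT²/4π²)^(1/3).
μT²/4π² = 4.283×10¹³ × (8.864×10⁴)² / 39.48 = 8.524×10²¹ m³.
a = 2.043×10⁷ m = 20428 km.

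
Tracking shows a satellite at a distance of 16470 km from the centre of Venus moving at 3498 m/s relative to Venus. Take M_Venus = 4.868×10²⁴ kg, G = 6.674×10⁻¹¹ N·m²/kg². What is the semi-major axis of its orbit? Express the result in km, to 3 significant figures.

μ = GM = 6.674×10⁻¹¹ × 4.868×10²⁴ = 3.249×10¹⁴ m³/s².
r = 1.647×10⁷ m.
Vis-viva rearranged: 1/a = 2/r − v²/μ = 1.214×10⁻⁷ − 3.766×10⁻⁸ = 8.377×10⁻⁸ m⁻¹.
a = 1.194×10⁷ m = 11937 km.

a ≈ 11900 km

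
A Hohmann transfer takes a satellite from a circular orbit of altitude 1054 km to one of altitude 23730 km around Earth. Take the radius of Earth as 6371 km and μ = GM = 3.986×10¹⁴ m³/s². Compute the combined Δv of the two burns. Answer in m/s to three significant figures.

r₁ = 6371 + 1054 = 7425.0 km = 7.4250×10⁶ m.
r₂ = 6371 + 23730 = 30101 km = 3.0101×10⁷ m.
Transfer ellipse a_t = (r₁ + r₂)/2 = 1.876×10⁷ m.
At r₁: circular v_c1 = √(μ/r₁) = 7327 m/s; transfer-perigee v_p = √[μ(2/r₁ − 1/a_t)] = 9280 m/s.
Δv₁ = v_p − v_c1 = 1953 m/s.
At r₂: circular v_c2 = √(μ/r₂) = 3639 m/s; transfer-apogee v_a = √[μ(2/r₂ − 1/a_t)] = 2289 m/s.
Δv₂ = v_c2 − v_a = 1350 m/s.
Total Δv = Δv₁ + Δv₂ = 3303 m/s.

Δv_total ≈ 3300 m/s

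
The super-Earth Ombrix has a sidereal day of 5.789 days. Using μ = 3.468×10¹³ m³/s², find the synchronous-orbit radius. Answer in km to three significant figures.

T = 5.789 days = 5.002×10⁵ s.
A synchronous orbit has period T, so by Kepler's third law a = (μT²/4π²)^(1/3).
μT²/4π² = 3.468×10¹³ × (5.002×10⁵)² / 39.48 = 2.198×10²³ m³.
a = 6.035×10⁷ m = 60346 km.

r_sync ≈ 60300 km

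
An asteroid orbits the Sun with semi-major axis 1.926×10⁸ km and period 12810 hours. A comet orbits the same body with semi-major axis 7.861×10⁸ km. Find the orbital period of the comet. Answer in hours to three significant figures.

T₂ ≈ 1.06×10⁵ hours

Kepler's third law: T² ∝ a³, so T₂ = T₁ (a₂/a₁)^(3/2).
a₂/a₁ = 4.082, (a₂/a₁)^(3/2) = 8.246.
T₂ = 12810 × 8.246 = 1.056×10⁵ hours.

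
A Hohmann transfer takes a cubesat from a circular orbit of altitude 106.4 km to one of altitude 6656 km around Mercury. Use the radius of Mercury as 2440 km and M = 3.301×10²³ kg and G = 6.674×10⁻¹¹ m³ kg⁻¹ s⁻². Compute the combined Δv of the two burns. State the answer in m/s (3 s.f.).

Δv_total ≈ 1260 m/s

μ = GM = 6.674×10⁻¹¹ × 3.301×10²³ = 2.203×10¹³ m³/s².
r₁ = 2440 + 106.4 = 2546.4 km = 2.5464×10⁶ m.
r₂ = 2440 + 6656 = 9096.0 km = 9.0960×10⁶ m.
Transfer ellipse a_t = (r₁ + r₂)/2 = 5.821×10⁶ m.
At r₁: circular v_c1 = √(μ/r₁) = 2941 m/s; transfer-periherm v_p = √[μ(2/r₁ − 1/a_t)] = 3677 m/s.
Δv₁ = v_p − v_c1 = 735.4 m/s.
At r₂: circular v_c2 = √(μ/r₂) = 1556 m/s; transfer-apoherm v_a = √[μ(2/r₂ − 1/a_t)] = 1029 m/s.
Δv₂ = v_c2 − v_a = 527.0 m/s.
Total Δv = Δv₁ + Δv₂ = 1262 m/s.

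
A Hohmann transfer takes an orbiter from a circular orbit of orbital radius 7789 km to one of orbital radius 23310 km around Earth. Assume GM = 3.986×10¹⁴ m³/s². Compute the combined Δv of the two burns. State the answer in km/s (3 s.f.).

Δv_total ≈ 2.81 km/s

r₁ = 7789 km = 7.789×10⁶ m.
r₂ = 23310 km = 2.331×10⁷ m.
Transfer ellipse a_t = (r₁ + r₂)/2 = 1.555×10⁷ m.
At r₁: circular v_c1 = √(μ/r₁) = 7154 m/s; transfer-perigee v_p = √[μ(2/r₁ − 1/a_t)] = 8759 m/s.
Δv₁ = v_p − v_c1 = 1605 m/s.
At r₂: circular v_c2 = √(μ/r₂) = 4135 m/s; transfer-apogee v_a = √[μ(2/r₂ − 1/a_t)] = 2927 m/s.
Δv₂ = v_c2 − v_a = 1208 m/s.
Total Δv = Δv₁ + Δv₂ = 2814 m/s = 2.814 km/s.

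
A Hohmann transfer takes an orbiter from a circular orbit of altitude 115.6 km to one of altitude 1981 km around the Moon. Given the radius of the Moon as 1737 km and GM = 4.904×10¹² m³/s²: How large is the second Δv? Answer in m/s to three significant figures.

r₁ = 1737 + 115.6 = 1852.6 km = 1.8526×10⁶ m.
r₂ = 1737 + 1981 = 3718.0 km = 3.7180×10⁶ m.
Transfer ellipse a_t = (r₁ + r₂)/2 = 2.785×10⁶ m.
At r₁: circular v_c1 = √(μ/r₁) = 1627 m/s; transfer-perilune v_p = √[μ(2/r₁ − 1/a_t)] = 1880 m/s.
At r₂: circular v_c2 = √(μ/r₂) = 1148 m/s; transfer-apolune v_a = √[μ(2/r₂ − 1/a_t)] = 936.6 m/s.
Δv₂ = v_c2 − v_a = 211.8 m/s.

Δv ≈ 212 m/s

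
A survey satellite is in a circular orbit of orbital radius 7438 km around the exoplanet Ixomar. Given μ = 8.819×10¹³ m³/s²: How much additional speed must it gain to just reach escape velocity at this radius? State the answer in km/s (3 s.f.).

r = 7438 km = 7.438×10⁶ m.
Circular speed v_c = √(μ/r) = 3443 m/s.
Escape speed v_esc = √(2μ/r) = √2 × v_c = 4870 m/s.
Δv = v_esc − v_c = 1426 m/s = 1.426 km/s.

Δv ≈ 1.43 km/s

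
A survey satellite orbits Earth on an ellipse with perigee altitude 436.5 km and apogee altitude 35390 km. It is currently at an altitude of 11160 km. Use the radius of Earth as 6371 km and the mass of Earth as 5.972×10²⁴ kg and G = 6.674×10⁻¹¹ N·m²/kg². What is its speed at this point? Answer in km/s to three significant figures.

v ≈ 5.39 km/s

μ = GM = 6.674×10⁻¹¹ × 5.972×10²⁴ = 3.986×10¹⁴ m³/s².
r_p = 6371 + 436.5 = 6807.5 km = 6.8075×10⁶ m.
r_a = 6371 + 35390 = 41761 km = 4.1761×10⁷ m.
r = 6371 + 11160 = 17531 km = 1.753×10⁷ m.
Semi-major axis a = (r_p + r_a)/2 = 24284 km = 2.428×10⁷ m.
Vis-viva: v² = μ(2/r − 1/a) = 3.986×10¹⁴ × (1.141×10⁻⁷ − 4.118×10⁻⁸) = 2.906×10⁷ m²/s².
v = 5391 m/s = 5.391 km/s.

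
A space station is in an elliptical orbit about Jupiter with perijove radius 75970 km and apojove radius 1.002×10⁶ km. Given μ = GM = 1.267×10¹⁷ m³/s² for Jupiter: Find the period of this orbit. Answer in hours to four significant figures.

T ≈ 61.36 hours

Semi-major axis a = (r_p + r_a)/2 = (75970 + 1.0020×10⁶)/2 = 5.3898×10⁵ km = 5.390×10⁸ m.
By Kepler's third law T = 2π√(a³/μ) = 2π × 3.515×10⁴ = 2.209×10⁵ s.
= 61.36 hours.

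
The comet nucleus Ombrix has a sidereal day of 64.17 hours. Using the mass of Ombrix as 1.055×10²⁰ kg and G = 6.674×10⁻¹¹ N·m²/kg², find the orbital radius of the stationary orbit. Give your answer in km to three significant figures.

r_sync ≈ 2120 km

μ = GM = 6.674×10⁻¹¹ × 1.055×10²⁰ = 7.041×10⁹ m³/s².
T = 64.17 hours = 2.310×10⁵ s.
A synchronous orbit has period T, so by Kepler's third law a = (μT²/4π²)^(1/3).
μT²/4π² = 7.041×10⁹ × (2.310×10⁵)² / 39.48 = 9.518×10¹⁸ m³.
a = 2.119×10⁶ m = 2119.3 km.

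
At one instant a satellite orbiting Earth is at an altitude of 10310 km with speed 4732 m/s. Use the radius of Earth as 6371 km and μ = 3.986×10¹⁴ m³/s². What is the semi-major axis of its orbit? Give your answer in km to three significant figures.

a ≈ 15700 km

r = 6371 + 10310 = 16681 km = 1.668×10⁷ m.
Vis-viva rearranged: 1/a = 2/r − v²/μ = 1.199×10⁻⁷ − 5.618×10⁻⁸ = 6.372×10⁻⁸ m⁻¹.
a = 1.569×10⁷ m = 15693 km.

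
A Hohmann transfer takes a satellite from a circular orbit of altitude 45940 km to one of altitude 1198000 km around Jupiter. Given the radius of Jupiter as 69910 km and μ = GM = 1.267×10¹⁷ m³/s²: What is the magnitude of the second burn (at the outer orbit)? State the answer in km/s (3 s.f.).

r₁ = 69910 + 45940 = 115850 km = 1.1585×10⁸ m.
r₂ = 69910 + 1198000 = 1267900 km = 1.2679×10⁹ m.
Transfer ellipse a_t = (r₁ + r₂)/2 = 6.919×10⁸ m.
At r₁: circular v_c1 = √(μ/r₁) = 33070 m/s; transfer-perijove v_p = √[μ(2/r₁ − 1/a_t)] = 44770 m/s.
At r₂: circular v_c2 = √(μ/r₂) = 9996 m/s; transfer-apojove v_a = √[μ(2/r₂ − 1/a_t)] = 4091 m/s.
Δv₂ = v_c2 − v_a = 5906 m/s.
= 5.906 km/s.

Δv ≈ 5.91 km/s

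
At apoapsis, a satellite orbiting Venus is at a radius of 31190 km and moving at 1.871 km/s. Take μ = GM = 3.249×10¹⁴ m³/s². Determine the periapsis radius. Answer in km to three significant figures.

r_a = 3.119×10⁷ m.
Specific energy ε = v²/2 − μ/r = -8.666×10⁶ J/kg, so a = −μ/(2ε) = 1.874×10⁷ m.
The apsides satisfy r_p + r_a = 2a, so the periapsis radius is 2a − r_a = 6.299×10⁶ m = 6299.3 km.

periapsis radius ≈ 6300 km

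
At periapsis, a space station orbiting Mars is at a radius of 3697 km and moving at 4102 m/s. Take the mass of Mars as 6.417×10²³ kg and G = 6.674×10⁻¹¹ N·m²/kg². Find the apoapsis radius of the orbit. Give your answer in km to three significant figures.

apoapsis radius ≈ 9810 km

μ = GM = 6.674×10⁻¹¹ × 6.417×10²³ = 4.283×10¹³ m³/s².
r_p = 3.697×10⁶ m.
Specific energy ε = v²/2 − μ/r = -3.171×10⁶ J/kg, so a = −μ/(2ε) = 6.753×10⁶ m.
The apsides satisfy r_p + r_a = 2a, so the apoapsis radius is 2a − r_p = 9.809×10⁶ m = 9808.5 km.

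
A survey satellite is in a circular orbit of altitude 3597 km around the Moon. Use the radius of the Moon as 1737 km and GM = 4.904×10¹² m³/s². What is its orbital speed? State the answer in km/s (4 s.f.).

r = 1737 + 3597 = 5334.0 km = 5.3340×10⁶ m.
For a circular orbit v = √(μ/r) = √(4.904×10¹² / 5.334×10⁶) = √(9.194×10⁵) = 958.8 m/s.
That is 0.9588 km/s.

v ≈ 0.9588 km/s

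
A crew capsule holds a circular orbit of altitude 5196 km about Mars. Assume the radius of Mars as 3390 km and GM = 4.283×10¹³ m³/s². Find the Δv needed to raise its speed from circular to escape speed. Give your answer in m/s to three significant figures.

r = 3390 + 5196 = 8586.0 km = 8.5860×10⁶ m.
Circular speed v_c = √(μ/r) = 2233 m/s.
Escape speed v_esc = √(2μ/r) = √2 × v_c = 3159 m/s.
Δv = v_esc − v_c = 925.1 m/s.

Δv ≈ 925 m/s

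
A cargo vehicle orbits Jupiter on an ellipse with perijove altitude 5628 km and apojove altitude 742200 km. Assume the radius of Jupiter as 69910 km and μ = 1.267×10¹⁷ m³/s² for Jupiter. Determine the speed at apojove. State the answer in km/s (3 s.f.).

r_p = 69910 + 5628 = 75538 km = 7.5538×10⁷ m.
r_a = 69910 + 742200 = 812110 km = 8.1211×10⁸ m.
Semi-major axis a = (r_p + r_a)/2 = 4.4382×10⁵ km = 4.438×10⁸ m.
Vis-viva: v² = μ(2/r − 1/a) = 1.267×10¹⁷ × (2.463×10⁻⁹ − 2.253×10⁻⁹) = 2.655×10⁷ m²/s².
v = 5153 m/s = 5.153 km/s.

v ≈ 5.15 km/s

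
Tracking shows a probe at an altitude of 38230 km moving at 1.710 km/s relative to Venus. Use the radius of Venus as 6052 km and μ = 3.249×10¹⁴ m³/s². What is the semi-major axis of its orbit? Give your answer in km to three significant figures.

r = 6052 + 38230 = 44282 km = 4.428×10⁷ m.
Specific orbital energy ε = v²/2 − μ/r = (1710)²/2 − 3.249×10¹⁴/4.428×10⁷ = -5.875×10⁶ J/kg.
Since ε = −μ/(2a), a = −μ/(2ε) = 2.765×10⁷ m = 27651 km.

a ≈ 27700 km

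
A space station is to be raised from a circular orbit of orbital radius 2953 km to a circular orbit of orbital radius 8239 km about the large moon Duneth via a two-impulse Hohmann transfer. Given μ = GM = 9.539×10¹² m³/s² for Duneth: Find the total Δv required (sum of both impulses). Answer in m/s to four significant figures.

Δv_total ≈ 677.9 m/s

r₁ = 2953 km = 2.953×10⁶ m.
r₂ = 8239 km = 8.239×10⁶ m.
Transfer ellipse a_t = (r₁ + r₂)/2 = 5.596×10⁶ m.
At r₁: circular v_c1 = √(μ/r₁) = 1797 m/s; transfer-periapsis v_p = √[μ(2/r₁ − 1/a_t)] = 2181 m/s.
Δv₁ = v_p − v_c1 = 383.5 m/s.
At r₂: circular v_c2 = √(μ/r₂) = 1076 m/s; transfer-apoapsis v_a = √[μ(2/r₂ − 1/a_t)] = 781.6 m/s.
Δv₂ = v_c2 − v_a = 294.4 m/s.
Total Δv = Δv₁ + Δv₂ = 677.9 m/s.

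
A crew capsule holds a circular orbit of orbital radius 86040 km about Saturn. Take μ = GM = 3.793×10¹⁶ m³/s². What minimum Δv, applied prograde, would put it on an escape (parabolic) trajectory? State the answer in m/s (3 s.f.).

Δv ≈ 8700 m/s

r = 86040 km = 8.604×10⁷ m.
Circular speed v_c = √(μ/r) = 21000 m/s.
Escape speed v_esc = √(2μ/r) = √2 × v_c = 29690 m/s.
Δv = v_esc − v_c = 8697 m/s.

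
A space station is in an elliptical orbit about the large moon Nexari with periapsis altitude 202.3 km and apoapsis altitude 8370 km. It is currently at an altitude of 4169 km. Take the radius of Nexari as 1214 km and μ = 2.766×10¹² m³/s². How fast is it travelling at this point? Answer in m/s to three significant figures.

v ≈ 724 m/s

r_p = 1214 + 202.3 = 1416.3 km = 1.4163×10⁶ m.
r_a = 1214 + 8370 = 9584.0 km = 9.5840×10⁶ m.
r = 1214 + 4169 = 5383.0 km = 5.383×10⁶ m.
Semi-major axis a = (r_p + r_a)/2 = 5500.1 km = 5.500×10⁶ m.
Vis-viva: v² = μ(2/r − 1/a) = 2.766×10¹² × (3.715×10⁻⁷ − 1.818×10⁻⁷) = 5.248×10⁵ m²/s².
v = 724.4 m/s.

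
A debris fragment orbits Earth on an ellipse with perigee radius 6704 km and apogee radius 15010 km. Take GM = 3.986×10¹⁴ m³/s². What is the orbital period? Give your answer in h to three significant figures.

Semi-major axis a = (r_p + r_a)/2 = (6704.0 + 15010)/2 = 10857 km = 1.086×10⁷ m.
By Kepler's third law T = 2π√(a³/μ) = 2π × 1.792×10³ = 1.126×10⁴ s.
= 3.127 h.

T ≈ 3.13 h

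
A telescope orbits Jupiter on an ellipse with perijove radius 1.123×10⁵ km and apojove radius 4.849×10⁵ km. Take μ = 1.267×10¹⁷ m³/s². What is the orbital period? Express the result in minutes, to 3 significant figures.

T ≈ 1520 minutes

Semi-major axis a = (r_p + r_a)/2 = (1.1230×10⁵ + 4.8490×10⁵)/2 = 2.9860×10⁵ km = 2.986×10⁸ m.
By Kepler's third law T = 2π√(a³/μ) = 2π × 1.450×10⁴ = 9.108×10⁴ s.
= 1518 minutes.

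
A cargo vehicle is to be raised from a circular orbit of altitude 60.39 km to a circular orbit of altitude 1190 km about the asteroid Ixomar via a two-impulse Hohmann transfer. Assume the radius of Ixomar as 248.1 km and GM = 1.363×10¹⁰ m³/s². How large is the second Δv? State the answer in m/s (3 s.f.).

r₁ = 248.1 + 60.39 = 308.49 km = 3.0849×10⁵ m.
r₂ = 248.1 + 1190 = 1438.1 km = 1.4381×10⁶ m.
Transfer ellipse a_t = (r₁ + r₂)/2 = 8.733×10⁵ m.
At r₁: circular v_c1 = √(μ/r₁) = 210.2 m/s; transfer-periapsis v_p = √[μ(2/r₁ − 1/a_t)] = 269.7 m/s.
At r₂: circular v_c2 = √(μ/r₂) = 97.35 m/s; transfer-apoapsis v_a = √[μ(2/r₂ − 1/a_t)] = 57.86 m/s.
Δv₂ = v_c2 − v_a = 39.49 m/s.

Δv ≈ 39.5 m/s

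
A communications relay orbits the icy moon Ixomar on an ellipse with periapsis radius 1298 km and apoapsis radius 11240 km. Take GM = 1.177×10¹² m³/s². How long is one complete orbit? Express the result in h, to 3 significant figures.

T ≈ 25.3 h

Semi-major axis a = (r_p + r_a)/2 = (1298.0 + 11240)/2 = 6269.0 km = 6.269×10⁶ m.
By Kepler's third law T = 2π√(a³/μ) = 2π × 1.447×10⁴ = 9.091×10⁴ s.
= 25.25 h.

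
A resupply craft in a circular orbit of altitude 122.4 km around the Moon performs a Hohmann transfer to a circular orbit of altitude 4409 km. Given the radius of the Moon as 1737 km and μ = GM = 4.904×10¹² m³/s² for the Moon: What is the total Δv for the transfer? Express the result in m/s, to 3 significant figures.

Δv_total ≈ 673 m/s

r₁ = 1737 + 122.4 = 1859.4 km = 1.8594×10⁶ m.
r₂ = 1737 + 4409 = 6146.0 km = 6.1460×10⁶ m.
Transfer ellipse a_t = (r₁ + r₂)/2 = 4.003×10⁶ m.
At r₁: circular v_c1 = √(μ/r₁) = 1624 m/s; transfer-perilune v_p = √[μ(2/r₁ − 1/a_t)] = 2012 m/s.
Δv₁ = v_p − v_c1 = 388.4 m/s.
At r₂: circular v_c2 = √(μ/r₂) = 893.3 m/s; transfer-apolune v_a = √[μ(2/r₂ − 1/a_t)] = 608.8 m/s.
Δv₂ = v_c2 − v_a = 284.4 m/s.
Total Δv = Δv₁ + Δv₂ = 672.8 m/s.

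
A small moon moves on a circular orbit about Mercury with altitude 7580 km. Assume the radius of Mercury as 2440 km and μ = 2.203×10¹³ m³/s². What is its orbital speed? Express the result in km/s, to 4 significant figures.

r = 2440 + 7580 = 10020 km = 1.0020×10⁷ m.
For a circular orbit v = √(μ/r) = √(2.203×10¹³ / 1.002×10⁷) = √(2.199×10⁶) = 1483 m/s.
That is 1.483 km/s.

v ≈ 1.483 km/s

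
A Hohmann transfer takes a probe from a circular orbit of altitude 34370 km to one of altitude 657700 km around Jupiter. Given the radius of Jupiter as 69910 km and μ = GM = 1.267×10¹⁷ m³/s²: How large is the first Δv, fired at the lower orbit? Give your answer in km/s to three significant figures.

r₁ = 69910 + 34370 = 104280 km = 1.0428×10⁸ m.
r₂ = 69910 + 657700 = 727610 km = 7.2761×10⁸ m.
Transfer ellipse a_t = (r₁ + r₂)/2 = 4.159×10⁸ m.
At r₁: circular v_c1 = √(μ/r₁) = 34860 m/s; transfer-perijove v_p = √[μ(2/r₁ − 1/a_t)] = 46100 m/s.
Δv₁ = v_p − v_c1 = 11250 m/s.
= 11.25 km/s.

Δv ≈ 11.2 km/s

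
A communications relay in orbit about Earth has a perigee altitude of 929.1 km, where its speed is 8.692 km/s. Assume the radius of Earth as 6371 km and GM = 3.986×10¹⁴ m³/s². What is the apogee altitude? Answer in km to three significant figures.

apogee altitude ≈ 10000 km

r_p = 6371 + 929.1 = 7300.1 km = 7.300×10⁶ m.
Specific energy ε = v²/2 − μ/r = -1.683×10⁷ J/kg, so a = −μ/(2ε) = 1.184×10⁷ m.
The apsides satisfy r_p + r_a = 2a, so the apogee radius is 2a − r_p = 1.639×10⁷ m = 16389 km.
Apogee altitude = 16389 − 6371 = 10018 km.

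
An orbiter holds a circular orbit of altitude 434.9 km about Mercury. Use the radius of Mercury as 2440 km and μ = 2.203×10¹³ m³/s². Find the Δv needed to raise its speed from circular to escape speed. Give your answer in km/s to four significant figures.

Δv ≈ 1.147 km/s

r = 2440 + 434.9 = 2874.9 km = 2.8749×10⁶ m.
Circular speed v_c = √(μ/r) = 2768 m/s.
Escape speed v_esc = √(2μ/r) = √2 × v_c = 3915 m/s.
Δv = v_esc − v_c = 1147 m/s = 1.147 km/s.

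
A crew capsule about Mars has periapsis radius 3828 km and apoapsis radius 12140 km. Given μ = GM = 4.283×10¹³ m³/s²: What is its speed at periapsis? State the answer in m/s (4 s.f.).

Semi-major axis a = (r_p + r_a)/2 = 7984.0 km = 7.984×10⁶ m.
Vis-viva: v² = μ(2/r − 1/a) = 4.283×10¹³ × (5.225×10⁻⁷ − 1.253×10⁻⁷) = 1.701×10⁷ m²/s².
v = 4125 m/s.

v ≈ 4125 m/s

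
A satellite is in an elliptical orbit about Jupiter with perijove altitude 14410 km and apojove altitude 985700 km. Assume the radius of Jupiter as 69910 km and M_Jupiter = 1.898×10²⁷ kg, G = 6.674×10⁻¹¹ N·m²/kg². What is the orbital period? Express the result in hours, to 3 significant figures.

T ≈ 66.7 hours

μ = GM = 6.674×10⁻¹¹ × 1.898×10²⁷ = 1.267×10¹⁷ m³/s².
r_p = 69910 + 14410 = 84320 km = 8.4320×10⁷ m.
r_a = 69910 + 985700 = 1055600 km = 1.0556×10⁹ m.
Semi-major axis a = (r_p + r_a)/2 = (84320 + 1.0556×10⁶)/2 = 5.6996×10⁵ km = 5.700×10⁸ m.
By Kepler's third law T = 2π√(a³/μ) = 2π × 3.823×10⁴ = 2.402×10⁵ s.
= 66.73 hours.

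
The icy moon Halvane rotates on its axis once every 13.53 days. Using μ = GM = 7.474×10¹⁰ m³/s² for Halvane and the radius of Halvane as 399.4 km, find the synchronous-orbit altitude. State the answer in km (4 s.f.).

T = 13.53 days = 1.169×10⁶ s.
A synchronous orbit has period T, so by Kepler's third law a = (μT²/4π²)^(1/3).
μT²/4π² = 7.474×10¹⁰ × (1.169×10⁶)² / 39.48 = 2.587×10²¹ m³.
a = 1.373×10⁷ m = 13728 km.
Altitude h = a − R = 13728 − 399.4 = 13329 km.

h_sync ≈ 13330 km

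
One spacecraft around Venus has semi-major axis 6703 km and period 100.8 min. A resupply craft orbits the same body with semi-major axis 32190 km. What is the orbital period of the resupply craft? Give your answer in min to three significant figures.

T₂ ≈ 1060 min

Kepler's third law: T² ∝ a³, so T₂ = T₁ (a₂/a₁)^(3/2).
a₂/a₁ = 4.802, (a₂/a₁)^(3/2) = 10.52.
T₂ = 100.8 × 10.52 = 1061 min.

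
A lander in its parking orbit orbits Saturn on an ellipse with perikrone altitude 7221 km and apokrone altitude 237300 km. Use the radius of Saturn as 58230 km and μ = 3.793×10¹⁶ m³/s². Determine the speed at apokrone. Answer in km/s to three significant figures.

r_p = 58230 + 7221 = 65451 km = 6.5451×10⁷ m.
r_a = 58230 + 237300 = 295530 km = 2.9553×10⁸ m.
Semi-major axis a = (r_p + r_a)/2 = 1.8049×10⁵ km = 1.805×10⁸ m.
Vis-viva: v² = μ(2/r − 1/a) = 3.793×10¹⁶ × (6.768×10⁻⁹ − 5.540×10⁻⁹) = 4.654×10⁷ m²/s².
v = 6822 m/s = 6.822 km/s.

v ≈ 6.82 km/s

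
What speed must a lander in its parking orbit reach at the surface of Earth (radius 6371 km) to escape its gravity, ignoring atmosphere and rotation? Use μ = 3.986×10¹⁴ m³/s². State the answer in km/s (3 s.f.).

r = R = 6.371×10⁶ m.
Escape speed v_esc = √(2μ/r) = √(2 × 3.986×10¹⁴ / 6.371×10⁶) = √(1.251×10⁸) = 11190 m/s.
= 11.19 km/s.

v_esc ≈ 11.2 km/s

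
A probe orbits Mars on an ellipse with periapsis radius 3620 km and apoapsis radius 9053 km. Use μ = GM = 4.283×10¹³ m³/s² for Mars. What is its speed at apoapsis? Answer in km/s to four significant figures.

v ≈ 1.644 km/s

Semi-major axis a = (r_p + r_a)/2 = 6336.5 km = 6.336×10⁶ m.
Vis-viva: v² = μ(2/r − 1/a) = 4.283×10¹³ × (2.209×10⁻⁷ − 1.578×10⁻⁷) = 2.703×10⁶ m²/s².
v = 1644 m/s = 1.644 km/s.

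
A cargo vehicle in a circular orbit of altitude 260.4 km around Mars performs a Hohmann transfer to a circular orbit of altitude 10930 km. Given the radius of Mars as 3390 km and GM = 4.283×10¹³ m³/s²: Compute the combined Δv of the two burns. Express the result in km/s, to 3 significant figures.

r₁ = 3390 + 260.4 = 3650.4 km = 3.6504×10⁶ m.
r₂ = 3390 + 10930 = 14320 km = 1.4320×10⁷ m.
Transfer ellipse a_t = (r₁ + r₂)/2 = 8.985×10⁶ m.
At r₁: circular v_c1 = √(μ/r₁) = 3425 m/s; transfer-periapsis v_p = √[μ(2/r₁ − 1/a_t)] = 4324 m/s.
Δv₁ = v_p − v_c1 = 898.9 m/s.
At r₂: circular v_c2 = √(μ/r₂) = 1729 m/s; transfer-apoapsis v_a = √[μ(2/r₂ − 1/a_t)] = 1102 m/s.
Δv₂ = v_c2 − v_a = 627.1 m/s.
Total Δv = Δv₁ + Δv₂ = 1526 m/s = 1.526 km/s.

Δv_total ≈ 1.53 km/s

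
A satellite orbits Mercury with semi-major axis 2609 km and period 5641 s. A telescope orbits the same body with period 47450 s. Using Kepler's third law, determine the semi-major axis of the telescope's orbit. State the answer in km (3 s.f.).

a₂ ≈ 10800 km

Kepler's third law: a³ ∝ T², so a₂ = a₁ (T₂/T₁)^(2/3).
T₂/T₁ = 8.412, (T₂/T₁)^(2/3) = 4.136.
a₂ = 2609 × 4.136 = 10790 km.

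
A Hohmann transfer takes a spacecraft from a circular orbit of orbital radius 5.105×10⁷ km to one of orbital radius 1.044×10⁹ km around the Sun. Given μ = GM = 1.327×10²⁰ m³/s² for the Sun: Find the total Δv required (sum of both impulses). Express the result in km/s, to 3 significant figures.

r₁ = 5.105×10⁷ km = 5.105×10¹⁰ m.
r₂ = 1.044×10⁹ km = 1.044×10¹² m.
Transfer ellipse a_t = (r₁ + r₂)/2 = 5.475×10¹¹ m.
At r₁: circular v_c1 = √(μ/r₁) = 50980 m/s; transfer-perihelion v_p = √[μ(2/r₁ − 1/a_t)] = 70400 m/s.
Δv₁ = v_p − v_c1 = 19420 m/s.
At r₂: circular v_c2 = √(μ/r₂) = 11270 m/s; transfer-aphelion v_a = √[μ(2/r₂ − 1/a_t)] = 3443 m/s.
Δv₂ = v_c2 − v_a = 7832 m/s.
Total Δv = Δv₁ + Δv₂ = 27250 m/s = 27.25 km/s.

Δv_total ≈ 27.2 km/s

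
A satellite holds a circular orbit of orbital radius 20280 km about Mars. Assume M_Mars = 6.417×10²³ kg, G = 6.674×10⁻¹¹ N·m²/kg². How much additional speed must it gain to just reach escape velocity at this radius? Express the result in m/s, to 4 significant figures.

Δv ≈ 601.9 m/s

μ = GM = 6.674×10⁻¹¹ × 6.417×10²³ = 4.283×10¹³ m³/s².
r = 20280 km = 2.028×10⁷ m.
Circular speed v_c = √(μ/r) = 1453 m/s.
Escape speed v_esc = √(2μ/r) = √2 × v_c = 2055 m/s.
Δv = v_esc − v_c = 601.9 m/s.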